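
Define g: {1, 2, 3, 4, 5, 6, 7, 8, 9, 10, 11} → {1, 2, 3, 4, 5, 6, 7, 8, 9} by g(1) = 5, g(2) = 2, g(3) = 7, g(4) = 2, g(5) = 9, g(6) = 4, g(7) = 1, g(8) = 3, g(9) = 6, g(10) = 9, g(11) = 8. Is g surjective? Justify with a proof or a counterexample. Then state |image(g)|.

Every element of the codomain has a preimage: 1 = g(7), 2 = g(2), 3 = g(8), 4 = g(6), 5 = g(1), 6 = g(9), 7 = g(3), 8 = g(11), 9 = g(5).
So g is surjective.
The image of g is {1, 2, 3, 4, 5, 6, 7, 8, 9}, which has 9 elements.

9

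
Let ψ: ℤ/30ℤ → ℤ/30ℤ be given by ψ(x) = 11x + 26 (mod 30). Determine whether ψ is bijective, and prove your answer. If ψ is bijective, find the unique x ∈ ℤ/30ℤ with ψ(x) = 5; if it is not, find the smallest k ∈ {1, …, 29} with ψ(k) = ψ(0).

If ψ(x_1) = ψ(x_2), then 11x_1 ≡ 11x_2 (mod 30). Because gcd(11, 30) = 1, we may cancel 11 to get x_1 ≡ x_2 (mod 30).
We now compute 11⁻¹ mod 30 explicitly. Euclid's algorithm: 30 = 2·11 + 8, 11 = 1·8 + 3, 8 = 2·3 + 2, 3 = 1·2 + 1; back-substituting gives 1 = 11·11 − 4·30, so 11⁻¹ ≡ 11 (mod 30).
For any y ∈ ℤ/30ℤ, x = 11(y − 26) mod 30 satisfies ψ(x) = 11·11(y − 26) + 26 ≡ y (since 11·11 ≡ 1 mod 30). So every y has a preimage.
Therefore ψ is bijective.
Since ψ is bijective, we compute ψ⁻¹(5): solve 11x + 26 ≡ 5 (mod 30), i.e. 11x ≡ 9 (mod 30).
Multiplying by 11⁻¹ = 11 gives x ≡ 11·9 = 99 = 3·30 + 9 ≡ 9 (mod 30).
Check: ψ(9) = 11·9 + 26 = 125 = 4·30 + 5 ≡ 5 (mod 30).

9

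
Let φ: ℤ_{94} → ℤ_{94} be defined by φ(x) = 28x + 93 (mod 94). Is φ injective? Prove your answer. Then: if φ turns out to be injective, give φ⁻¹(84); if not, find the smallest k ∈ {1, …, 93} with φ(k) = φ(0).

47

We have gcd(28, 94) = 2 > 1. Taking a = 0 and b = 47: φ(0) = 93 and φ(47) = 28·47 + 93 = 1409 ≡ 93 (mod 94).
So φ(0) = φ(47) while 0 ≠ 47, therefore φ is not injective.
Since φ is not injective, we find the least positive k with φ(k) = φ(0): this means 28k ≡ 0 (mod 94), i.e. 94 ∣ 28k. Since gcd(28, 94) = 2, dividing through by 2 this holds exactly when 47 ∣ 14k, and as gcd(14, 47) = 1, exactly when 47 ∣ k.
The smallest positive such k is 47.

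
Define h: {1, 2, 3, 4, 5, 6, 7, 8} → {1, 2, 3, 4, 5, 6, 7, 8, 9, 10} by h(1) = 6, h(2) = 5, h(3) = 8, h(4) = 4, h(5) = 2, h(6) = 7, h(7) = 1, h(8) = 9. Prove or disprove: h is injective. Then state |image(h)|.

The values h(1), …, h(8) are 6, 5, 8, 4, 2, 7, 1, 9 — all distinct.
So h(s) = h(t) only when s = t, and h is injective.
The image of h is {1, 2, 4, 5, 6, 7, 8, 9}, which has 8 elements.

8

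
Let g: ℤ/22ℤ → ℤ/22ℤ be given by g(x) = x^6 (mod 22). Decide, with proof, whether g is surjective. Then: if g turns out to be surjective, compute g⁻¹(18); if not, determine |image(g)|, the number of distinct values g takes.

g(10): Repeated squaring mod 22: 10^1 ≡ 10, 10^2 ≡ 10² = 100 ≡ 12, 10^4 ≡ 12² = 144 ≡ 12. Since 6 = 4 + 2, 10^6 ≡ 12·12: 12·12 = 144 ≡ 12. So 10^6 ≡ 12 (mod 22).
g(12): Repeated squaring mod 22: 12^1 ≡ 12, 12^2 ≡ 12² = 144 ≡ 12, 12^4 ≡ 12² = 144 ≡ 12. Since 6 = 4 + 2, 12^6 ≡ 12·12: 12·12 = 144 ≡ 12. So 12^6 ≡ 12 (mod 22).
So g(10) = g(12) = 12 while 10 ≠ 12, therefore g is not injective.
A non-injective map from the 22-element set ℤ/22ℤ to itself takes at most 21 distinct values, so it cannot be surjective. Thus g is not surjective.
Since g is not surjective, we determine |image(g)|. Computing x^6 mod 22 for each x (by repeated squaring, reducing mod 22 at every step), the values g(0), g(1), …, g(21) are: 0, 1, 20, 3, 4, 5, 16, 15, 14, 9, 12, 11, 12, 9, 14, 15, 16, 5, 4, 3, 20, 1.
The distinct values are {0, 1, 3, 4, 5, 9, 11, 12, 14, 15, 16, 20}; there are 12 of them.

12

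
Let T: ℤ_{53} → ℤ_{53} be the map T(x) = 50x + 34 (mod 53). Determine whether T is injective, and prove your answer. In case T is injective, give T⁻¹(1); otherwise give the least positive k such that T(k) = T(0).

By definition, T is injective when T(a) = T(b) forces a = b.
Suppose T(a) = T(b) in ℤ_{53}. Then 50a + 34 ≡ 50b + 34 (mod 53), hence 50(a − b) ≡ 0 (mod 53).
Since gcd(50, 53) = 1, 50 is invertible modulo 53, thus a − b ≡ 0 (mod 53), i.e. a = b.
Therefore T is injective.
We now compute 50⁻¹ mod 53 explicitly. Euclid's algorithm: 53 = 1·50 + 3, 50 = 16·3 + 2, 3 = 1·2 + 1; back-substituting gives 1 = 35·50 − 33·53, so 50⁻¹ ≡ 35 (mod 53).
Since T is injective, we find T⁻¹(1): we need 50x ≡ 1 − 34 ≡ 20 (mod 53). Using 50⁻¹ = 35: x ≡ 35·20 = 700 = 13·53 + 11, so x = 11.
Check: T(11) = 50·11 + 34 = 584 = 11·53 + 1 ≡ 1 (mod 53).

11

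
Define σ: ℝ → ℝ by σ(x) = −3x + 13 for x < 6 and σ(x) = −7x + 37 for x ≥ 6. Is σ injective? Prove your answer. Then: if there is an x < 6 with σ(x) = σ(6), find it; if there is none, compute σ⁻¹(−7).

44/7

Both pieces are strictly decreasing (slopes −3 and −7), so each is injective on its own interval.
The left piece maps (−∞, 6) onto (−5, ∞); the right piece maps [6, ∞) onto (−∞, −5].
These images are disjoint, so no value is attained by both pieces. Therefore σ is injective.
Because the two images are disjoint, no x < 6 has σ(x) = σ(6), so we compute σ⁻¹(−7): −7 lies in (−∞, −5], so solve −7x + 37 = −7: x = (−7 − 37)/(−7) = 44/7.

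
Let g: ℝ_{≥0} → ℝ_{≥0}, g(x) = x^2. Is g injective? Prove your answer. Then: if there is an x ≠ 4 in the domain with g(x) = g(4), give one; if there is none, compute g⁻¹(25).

On ℝ_{≥0}, x ↦ x^2 is strictly increasing, so g(x_1) = g(x_2) forces x_1 = x_2. Thus g is injective.
Since x ↦ x^2 is strictly increasing on ℝ_{≥0}, it is injective there, so no x ≠ 4 in the domain has g(x) = g(4). We therefore compute g⁻¹(25) = 25^{1/2} = 5 (indeed 5^2 = 25).

5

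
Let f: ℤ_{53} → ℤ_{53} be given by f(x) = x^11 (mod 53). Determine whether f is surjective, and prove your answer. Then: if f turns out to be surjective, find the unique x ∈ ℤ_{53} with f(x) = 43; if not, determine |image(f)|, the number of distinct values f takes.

Since 53 is prime, the nonzero elements of ℤ_{53} form a cyclic group of order 52.
As gcd(11, 52) = 1, raising to the 11th power is a bijection on this group: if x_1^11 ≡ x_2^11 then (x_1x_2^{−1})^11 = 1, and the only element of order dividing gcd(11, 52) = 1 is 1, so x_1 = x_2.
With f(0) = 0 this makes f injective on all of ℤ_{53}, hence bijective (finite equal-size domain and codomain). In particular f is surjective.
Since f is surjective, we find the preimage of 43. The inverse of x ↦ x^11 on (ℤ_{53})^× is x ↦ x^19, because 11·19 = 209 = 4·52 + 1 ≡ 1 (mod 52) and x^{52} = 1 for x ≠ 0 (Fermat). So f⁻¹(43) = 43^19 mod 53.
Repeated squaring mod 53: 43^1 ≡ 43, 43^2 ≡ 43² = 1849 ≡ 47, 43^4 ≡ 47² = 2209 ≡ 36, 43^8 ≡ 36² = 1296 ≡ 24, 43^16 ≡ 24² = 576 ≡ 46. Since 19 = 16 + 2 + 1, 43^19 ≡ 46·47·43: 46·47 = 2162 ≡ 42, then 42·43 = 1806 ≡ 4. So 43^19 ≡ 4 (mod 53).
Hence f⁻¹(43) = 4.

4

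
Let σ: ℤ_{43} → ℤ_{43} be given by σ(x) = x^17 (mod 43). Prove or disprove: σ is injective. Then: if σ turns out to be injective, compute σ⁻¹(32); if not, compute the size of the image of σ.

Since 43 is prime, the nonzero elements of ℤ_{43} form a cyclic group of order 42.
As gcd(17, 42) = 1, raising to the 17th power is a bijection on this group: if x_1^17 ≡ x_2^17 then (x_1x_2^{−1})^17 = 1, and the only element of order dividing gcd(17, 42) = 1 is 1, so x_1 = x_2.
With σ(0) = 0 this makes σ injective on all of ℤ_{43}, hence bijective (finite equal-size domain and codomain). In particular σ is injective.
Since σ is injective, we find the preimage of 32. The inverse of x ↦ x^17 on (ℤ_{43})^× is x ↦ x^5, because 17·5 = 85 = 2·42 + 1 ≡ 1 (mod 42) and x^{42} = 1 for x ≠ 0 (Fermat). So σ⁻¹(32) = 32^5 mod 43.
Repeated squaring mod 43: 32^1 ≡ 32, 32^2 ≡ 32² = 1024 ≡ 35, 32^4 ≡ 35² = 1225 ≡ 21. Since 5 = 4 + 1, 32^5 ≡ 21·32: 21·32 = 672 ≡ 27. So 32^5 ≡ 27 (mod 43).
Hence σ⁻¹(32) = 27.

27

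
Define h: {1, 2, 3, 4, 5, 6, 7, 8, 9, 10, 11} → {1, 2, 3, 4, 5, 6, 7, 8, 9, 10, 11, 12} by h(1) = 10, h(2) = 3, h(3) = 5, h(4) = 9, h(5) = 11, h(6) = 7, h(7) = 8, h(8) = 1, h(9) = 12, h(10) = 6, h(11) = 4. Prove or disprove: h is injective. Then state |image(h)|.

11

The values h(1), …, h(11) are 10, 3, 5, 9, 11, 7, 8, 1, 12, 6, 4 — all distinct.
So h(x_1) = h(x_2) only when x_1 = x_2, and h is injective.
The image of h is {1, 3, 4, 5, 6, 7, 8, 9, 10, 11, 12}, which has 11 elements.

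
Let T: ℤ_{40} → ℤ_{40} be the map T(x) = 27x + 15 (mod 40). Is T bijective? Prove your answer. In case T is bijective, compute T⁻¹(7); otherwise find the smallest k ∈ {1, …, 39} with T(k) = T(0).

By definition, injectivity means: for all u, v in the domain, T(u) = T(v) implies u = v.
Suppose T(u) = T(v) in ℤ_{40}. Then 27u + 15 ≡ 27v + 15 (mod 40), therefore 27(u − v) ≡ 0 (mod 40).
Since gcd(27, 40) = 1, 27 is invertible modulo 40, therefore u − v ≡ 0 (mod 40), i.e. u = v.
We now compute 27⁻¹ mod 40 explicitly. Euclid's algorithm: 40 = 1·27 + 13, 27 = 2·13 + 1; back-substituting gives 1 = 3·27 − 2·40, so 27⁻¹ ≡ 3 (mod 40).
For any y ∈ ℤ_{40}, x = 3(y − 15) mod 40 satisfies T(x) = 27·3(y − 15) + 15 ≡ y (since 27·3 ≡ 1 mod 40). So every y has a preimage.
So T is bijective.
Since T is bijective, we compute T⁻¹(7): solve 27x + 15 ≡ 7 (mod 40), i.e. 27x ≡ 32 (mod 40).
Multiplying by 27⁻¹ = 3 gives x ≡ 3·32 = 96 = 2·40 + 16 ≡ 16 (mod 40).
Check: T(16) = 27·16 + 15 = 447 = 11·40 + 7 ≡ 7 (mod 40).

16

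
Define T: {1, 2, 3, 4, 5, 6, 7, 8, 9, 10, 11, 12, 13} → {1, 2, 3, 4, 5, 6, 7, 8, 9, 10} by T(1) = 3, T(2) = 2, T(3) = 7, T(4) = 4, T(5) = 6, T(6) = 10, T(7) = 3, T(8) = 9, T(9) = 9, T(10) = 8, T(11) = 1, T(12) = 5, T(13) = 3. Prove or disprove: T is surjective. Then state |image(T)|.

10

Every element of the codomain has a preimage: 1 = T(11), 2 = T(2), 3 = T(1), 4 = T(4), 5 = T(12), 6 = T(5), 7 = T(3), 8 = T(10), 9 = T(8), 10 = T(6).
Thus T is surjective.
The image of T is {1, 2, 3, 4, 5, 6, 7, 8, 9, 10}, which has 10 elements.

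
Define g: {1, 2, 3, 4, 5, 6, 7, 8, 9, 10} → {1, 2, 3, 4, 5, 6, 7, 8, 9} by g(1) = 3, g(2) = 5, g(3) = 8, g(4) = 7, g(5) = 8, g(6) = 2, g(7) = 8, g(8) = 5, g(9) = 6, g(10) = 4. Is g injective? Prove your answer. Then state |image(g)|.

g(3) = 8 = g(5) with 3 ≠ 5, so g is not injective.
The image of g is {2, 3, 4, 5, 6, 7, 8}, which has 7 elements.

7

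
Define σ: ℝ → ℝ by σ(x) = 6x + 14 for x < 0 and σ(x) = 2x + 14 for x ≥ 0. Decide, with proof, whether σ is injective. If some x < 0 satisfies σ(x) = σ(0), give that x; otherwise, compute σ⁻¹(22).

Both pieces are strictly increasing (slopes 6 and 2), so each is injective on its own interval.
The left piece maps (−∞, 0) onto (−∞, 14); the right piece maps [0, ∞) onto [14, ∞).
These images are disjoint, so no value is attained by both pieces. Therefore σ is injective.
Because the two images are disjoint, no x < 0 has σ(x) = σ(0), so we compute σ⁻¹(22): 22 lies in [14, ∞), so solve 2x + 14 = 22: x = (22 − 14)/2 = 4.

4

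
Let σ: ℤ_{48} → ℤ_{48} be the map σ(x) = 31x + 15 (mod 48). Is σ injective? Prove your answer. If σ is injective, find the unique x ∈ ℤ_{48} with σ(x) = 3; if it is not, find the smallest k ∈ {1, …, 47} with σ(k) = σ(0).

12

If σ(s) = σ(t), then 31s ≡ 31t (mod 48). Because gcd(31, 48) = 1, we may cancel 31 to get s ≡ t (mod 48).
So σ is injective.
We now compute 31⁻¹ mod 48 explicitly. Euclid's algorithm: 48 = 1·31 + 17, 31 = 1·17 + 14, 17 = 1·14 + 3, 14 = 4·3 + 2, 3 = 1·2 + 1; back-substituting gives 1 = 31·31 − 20·48, so 31⁻¹ ≡ 31 (mod 48).
Since σ is injective, we compute σ⁻¹(3): solve 31x + 15 ≡ 3 (mod 48), i.e. 31x ≡ 36 (mod 48).
Multiplying by 31⁻¹ = 31 gives x ≡ 31·36 = 1116 = 23·48 + 12 ≡ 12 (mod 48).
Check: σ(12) = 31·12 + 15 = 387 = 8·48 + 3 ≡ 3 (mod 48).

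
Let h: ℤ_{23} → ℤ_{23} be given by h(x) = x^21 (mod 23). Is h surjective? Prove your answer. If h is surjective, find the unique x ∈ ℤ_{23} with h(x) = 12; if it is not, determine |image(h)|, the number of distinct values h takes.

2

Since 23 is prime, the nonzero elements of ℤ_{23} form a cyclic group of order 22.
As gcd(21, 22) = 1, raising to the 21st power is a bijection on this group: if u^21 ≡ v^21 then (uv^{−1})^21 = 1, and the only element of order dividing gcd(21, 22) = 1 is 1, so u = v.
With h(0) = 0 this makes h injective on all of ℤ_{23}, hence bijective (finite equal-size domain and codomain). In particular h is surjective.
Since h is surjective, we find the preimage of 12. The inverse of x ↦ x^21 on (ℤ_{23})^× is x ↦ x^21, because 21·21 = 441 = 20·22 + 1 ≡ 1 (mod 22) and x^{22} = 1 for x ≠ 0 (Fermat). So h⁻¹(12) = 12^21 mod 23.
Repeated squaring mod 23: 12^1 ≡ 12, 12^2 ≡ 12² = 144 ≡ 6, 12^4 ≡ 6² = 36 ≡ 13, 12^8 ≡ 13² = 169 ≡ 8, 12^16 ≡ 8² = 64 ≡ 18. Since 21 = 16 + 4 + 1, 12^21 ≡ 18·13·12: 18·13 = 234 ≡ 4, then 4·12 = 48 ≡ 2. So 12^21 ≡ 2 (mod 23).
Hence h⁻¹(12) = 2.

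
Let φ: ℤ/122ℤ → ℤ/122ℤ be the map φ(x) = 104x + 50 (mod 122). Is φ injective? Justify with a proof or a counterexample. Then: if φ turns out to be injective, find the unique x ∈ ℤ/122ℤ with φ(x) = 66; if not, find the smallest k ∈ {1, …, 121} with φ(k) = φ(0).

61

We have gcd(104, 122) = 2 > 1. Taking x_1 = 0 and x_2 = 61: φ(0) = 50 and φ(61) = 104·61 + 50 = 6394 ≡ 50 (mod 122).
So φ(0) = φ(61) while 0 ≠ 61, thus φ is not injective.
Since φ is not injective, we find the least positive k with φ(k) = φ(0): this means 104k ≡ 0 (mod 122), i.e. 122 ∣ 104k. Since gcd(104, 122) = 2, dividing through by 2 this holds exactly when 61 ∣ 52k, and as gcd(52, 61) = 1, exactly when 61 ∣ k.
The smallest positive such k is 61.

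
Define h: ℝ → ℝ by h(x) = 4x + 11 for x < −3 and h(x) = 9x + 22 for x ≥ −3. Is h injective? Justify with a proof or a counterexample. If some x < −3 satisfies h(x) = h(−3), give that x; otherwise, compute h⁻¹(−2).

Both pieces are strictly increasing (slopes 4 and 9), so each is injective on its own interval.
The left piece maps (−∞, −3) onto (−∞, −1); the right piece maps [−3, ∞) onto [−5, ∞).
These images overlap. In particular h(−3) = −5 (right piece), and solving 4x + 11 = −5 on the left piece gives x = −4 < −3.
So h(−4) = h(−3) with −4 ≠ −3, and h is not injective. This x = −4 is the requested value below −3.

-4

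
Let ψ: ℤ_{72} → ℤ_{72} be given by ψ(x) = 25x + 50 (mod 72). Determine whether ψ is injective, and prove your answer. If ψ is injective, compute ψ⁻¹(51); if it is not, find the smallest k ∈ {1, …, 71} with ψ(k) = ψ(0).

49

Recall: ψ is injective when ψ(u) = ψ(v) forces u = v.
If ψ(u) = ψ(v), then 25u ≡ 25v (mod 72). Because gcd(25, 72) = 1, we may cancel 25 to get u ≡ v (mod 72).
So ψ is injective.
We now compute 25⁻¹ mod 72 explicitly. Euclid's algorithm: 72 = 2·25 + 22, 25 = 1·22 + 3, 22 = 7·3 + 1; back-substituting gives 1 = 49·25 − 17·72, so 25⁻¹ ≡ 49 (mod 72).
Since ψ is injective, we find ψ⁻¹(51): we need 25x ≡ 51 − 50 ≡ 1 (mod 72). Using 25⁻¹ = 49: x ≡ 49·1 = 49, so x = 49.
Check: ψ(49) = 25·49 + 50 = 1275 = 17·72 + 51 ≡ 51 (mod 72).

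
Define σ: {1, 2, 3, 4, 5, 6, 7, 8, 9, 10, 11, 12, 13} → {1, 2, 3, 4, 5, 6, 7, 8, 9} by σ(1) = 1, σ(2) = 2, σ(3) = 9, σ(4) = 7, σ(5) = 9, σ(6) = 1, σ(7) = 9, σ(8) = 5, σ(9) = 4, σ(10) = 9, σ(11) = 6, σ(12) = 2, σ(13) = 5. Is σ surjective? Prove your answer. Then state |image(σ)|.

No element maps to 3, so σ is not surjective.
The image of σ is {1, 2, 4, 5, 6, 7, 9}, which has 7 elements.

7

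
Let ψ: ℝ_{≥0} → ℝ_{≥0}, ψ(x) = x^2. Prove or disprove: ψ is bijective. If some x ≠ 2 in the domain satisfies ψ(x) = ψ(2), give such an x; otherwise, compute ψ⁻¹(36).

6

On ℝ_{≥0}, x ↦ x^2 is strictly increasing (injective) and for any y ∈ ℝ_{≥0} the 2nd root y^{1/2} lies in ℝ_{≥0} (surjective). So ψ is bijective.
Since x ↦ x^2 is strictly increasing on ℝ_{≥0}, it is injective there, so no x ≠ 2 in the domain has ψ(x) = ψ(2). We therefore compute ψ⁻¹(36) = 36^{1/2} = 6 (indeed 6^2 = 36).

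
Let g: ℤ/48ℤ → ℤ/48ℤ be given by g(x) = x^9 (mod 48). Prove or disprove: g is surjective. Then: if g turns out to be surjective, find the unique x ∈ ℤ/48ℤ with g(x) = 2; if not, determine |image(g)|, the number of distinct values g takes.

27

g(0) = 0^9 = 0.
g(6): Repeated squaring mod 48: 6^1 ≡ 6, 6^2 ≡ 6² = 36, 6^4 ≡ 36² = 1296 ≡ 0, 6^8 ≡ 0² = 0. Since 9 = 8 + 1, 6^9 ≡ 0·6: 0·6 = 0. So 6^9 ≡ 0 (mod 48).
So g(0) = g(6) = 0 while 0 ≠ 6, thus g is not injective.
A non-injective map from the 48-element set ℤ/48ℤ to itself takes at most 47 distinct values, so it cannot be surjective. Therefore g is not surjective.
Since g is not surjective, we determine |image(g)|. Computing x^9 mod 48 for each x (by repeated squaring, reducing mod 48 at every step), the values g(0), g(1), …, g(47) are: 0, 1, 32, 3, 16, 5, 0, 7, 32, 9, 16, 11, 0, 13, 32, 15, 16, 17, 0, 19, 32, 21, 16, 23, 0, 25, 32, 27, 16, 29, 0, 31, 32, 33, 16, 35, 0, 37, 32, 39, 16, 41, 0, 43, 32, 45, 16, 47.
The distinct values are {0, 1, 3, 5, 7, 9, 11, 13, 15, 16, 17, 19, 21, 23, 25, 27, 29, 31, 32, 33, 35, 37, 39, 41, 43, 45, 47}; there are 27 of them.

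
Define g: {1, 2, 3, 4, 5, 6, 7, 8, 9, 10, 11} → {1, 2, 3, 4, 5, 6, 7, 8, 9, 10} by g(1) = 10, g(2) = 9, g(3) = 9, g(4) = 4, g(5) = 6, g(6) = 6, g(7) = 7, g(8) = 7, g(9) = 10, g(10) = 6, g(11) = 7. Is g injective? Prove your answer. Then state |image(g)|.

g(2) = 9 = g(3) with 2 ≠ 3, so g is not injective.
The image of g is {4, 6, 7, 9, 10}, which has 5 elements.

5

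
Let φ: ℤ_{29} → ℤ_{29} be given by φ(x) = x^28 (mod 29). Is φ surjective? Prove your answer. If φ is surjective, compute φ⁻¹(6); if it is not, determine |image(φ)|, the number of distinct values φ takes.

2

φ(1) = 1^28 = 1.
φ(2): Repeated squaring mod 29: 2^1 ≡ 2, 2^2 ≡ 2² = 4, 2^4 ≡ 4² = 16, 2^8 ≡ 16² = 256 ≡ 24, 2^16 ≡ 24² = 576 ≡ 25. Since 28 = 16 + 8 + 4, 2^28 ≡ 25·24·16: 25·24 = 600 ≡ 20, then 20·16 = 320 ≡ 1. So 2^28 ≡ 1 (mod 29).
So φ(1) = φ(2) = 1 while 1 ≠ 2, hence φ is not injective.
A non-injective map from the 29-element set ℤ_{29} to itself takes at most 28 distinct values, so it cannot be surjective. So φ is not surjective.
Since φ is not surjective, we determine |image(φ)|. Computing x^28 mod 29 for each x (by repeated squaring, reducing mod 29 at every step), the values φ(0), φ(1), …, φ(28) are: 0, 1, 1, 1, 1, 1, 1, 1, 1, 1, 1, 1, 1, 1, 1, 1, 1, 1, 1, 1, 1, 1, 1, 1, 1, 1, 1, 1, 1.
The distinct values are {0, 1}; there are 2 of them.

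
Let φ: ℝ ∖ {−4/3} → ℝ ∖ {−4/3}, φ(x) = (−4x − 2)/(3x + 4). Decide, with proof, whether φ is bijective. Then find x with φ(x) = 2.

-1

Suppose φ(u) = φ(v). Cross-multiplying: (−4u − 2)(3v + 4) = (−4v − 2)(3u + 4).
Expanding both sides and cancelling the symmetric terms leaves −10·(u − v) = 0. Since −10 ≠ 0, u = v. So φ is injective.
For any y ≠ −4/3, solving y(3x + 4) = −4x − 2 for x gives a well-defined x ≠ −4/3. So φ is surjective.
Hence φ is bijective.
Solving φ(x) = 2: cross-multiplying gives −4x − 2 = 2(3x + 4), which rearranges to −10x = 10, so x = −1.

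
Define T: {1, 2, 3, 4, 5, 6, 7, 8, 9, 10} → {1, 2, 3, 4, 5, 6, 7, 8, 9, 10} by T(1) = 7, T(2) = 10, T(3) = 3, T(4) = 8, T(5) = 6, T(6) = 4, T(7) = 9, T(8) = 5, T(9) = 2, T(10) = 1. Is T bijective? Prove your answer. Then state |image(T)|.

The values 7, 10, 3, 8, 6, 4, 9, 5, 2, 1 are a permutation of {1, 2, 3, 4, 5, 6, 7, 8, 9, 10}: each element appears exactly once.
So T is injective and surjective, hence bijective.
The image of T is {1, 2, 3, 4, 5, 6, 7, 8, 9, 10}, which has 10 elements.

10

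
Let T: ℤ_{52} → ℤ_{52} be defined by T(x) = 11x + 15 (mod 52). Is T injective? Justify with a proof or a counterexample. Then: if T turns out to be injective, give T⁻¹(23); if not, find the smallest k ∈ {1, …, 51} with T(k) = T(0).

Recall that T is injective if T(x_1) = T(x_2) implies x_1 = x_2.
Suppose T(x_1) = T(x_2) in ℤ_{52}. Then 11x_1 + 15 ≡ 11x_2 + 15 (mod 52), hence 11(x_1 − x_2) ≡ 0 (mod 52).
Since gcd(11, 52) = 1, 11 is invertible modulo 52, so x_1 − x_2 ≡ 0 (mod 52), i.e. x_1 = x_2.
So T is injective.
We now compute 11⁻¹ mod 52 explicitly. Euclid's algorithm: 52 = 4·11 + 8, 11 = 1·8 + 3, 8 = 2·3 + 2, 3 = 1·2 + 1; back-substituting gives 1 = 19·11 − 4·52, so 11⁻¹ ≡ 19 (mod 52).
Since T is injective, we find T⁻¹(23): we need 11x ≡ 23 − 15 ≡ 8 (mod 52). Using 11⁻¹ = 19: x ≡ 19·8 = 152 = 2·52 + 48, so x = 48.
Check: T(48) = 11·48 + 15 = 543 = 10·52 + 23 ≡ 23 (mod 52).

48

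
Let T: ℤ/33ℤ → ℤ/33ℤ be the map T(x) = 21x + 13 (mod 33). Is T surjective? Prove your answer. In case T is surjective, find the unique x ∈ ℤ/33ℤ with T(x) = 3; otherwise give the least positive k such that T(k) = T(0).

11

Since gcd(21, 33) = 3, we have 21x ≡ 0 (mod 3) for all x, so T(x) ≡ 1 (mod 3).
But 0 ≢ 1 (mod 3), so 0 ∈ ℤ/33ℤ has no preimage. Thus T is not surjective.
Since T is not surjective, we find the least positive k with T(k) = T(0): this means 21k ≡ 0 (mod 33), i.e. 33 ∣ 21k. Since gcd(21, 33) = 3, dividing through by 3 this holds exactly when 11 ∣ 7k, and as gcd(7, 11) = 1, exactly when 11 ∣ k.
The smallest positive such k is 11.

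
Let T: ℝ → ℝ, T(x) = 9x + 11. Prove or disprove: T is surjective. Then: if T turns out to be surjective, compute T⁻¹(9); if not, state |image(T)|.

-2/9

Recall: surjectivity means every element of the codomain has a preimage under T.
For any y ∈ ℝ, x = (y − 11)/9 satisfies T(x) = y.
So T is surjective.
Since T is surjective, we compute T⁻¹(9) = (9 − 11)/9 = −2/9.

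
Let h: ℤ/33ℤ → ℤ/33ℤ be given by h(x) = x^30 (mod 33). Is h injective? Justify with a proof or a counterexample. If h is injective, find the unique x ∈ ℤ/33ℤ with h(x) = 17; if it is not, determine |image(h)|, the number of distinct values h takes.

h(1) = 1^30 = 1.
h(2): Repeated squaring mod 33: 2^1 ≡ 2, 2^2 ≡ 2² = 4, 2^4 ≡ 4² = 16, 2^8 ≡ 16² = 256 ≡ 25, 2^16 ≡ 25² = 625 ≡ 31. Since 30 = 16 + 8 + 4 + 2, 2^30 ≡ 31·25·16·4: 31·25 = 775 ≡ 16, then 16·16 = 256 ≡ 25, then 25·4 = 100 ≡ 1. So 2^30 ≡ 1 (mod 33).
So h(1) = h(2) = 1 while 1 ≠ 2, hence h is not injective.
Since h is not injective, we determine |image(h)|. Computing x^30 mod 33 for each x (by repeated squaring, reducing mod 33 at every step), the values h(0), h(1), …, h(32) are: 0, 1, 1, 12, 1, 1, 12, 1, 1, 12, 1, 22, 12, 1, 1, 12, 1, 1, 12, 1, 1, 12, 22, 1, 12, 1, 1, 12, 1, 1, 12, 1, 1.
The distinct values are {0, 1, 12, 22}; there are 4 of them.

4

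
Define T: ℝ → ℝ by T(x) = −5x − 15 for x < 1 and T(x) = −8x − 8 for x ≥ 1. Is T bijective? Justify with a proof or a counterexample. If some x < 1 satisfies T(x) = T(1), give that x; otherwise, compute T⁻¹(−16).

1/5

Both pieces are strictly decreasing (slopes −5 and −8), so each is injective on its own interval.
The left piece maps (−∞, 1) onto (−20, ∞); the right piece maps [1, ∞) onto (−∞, −16].
These images overlap. In particular T(1) = −16 (right piece), and solving −5x − 15 = −16 on the left piece gives x = 1/5 < 1.
So T(1/5) = T(1) with 1/5 ≠ 1, and T is not injective, hence not bijective. This x = 1/5 is the requested value below 1.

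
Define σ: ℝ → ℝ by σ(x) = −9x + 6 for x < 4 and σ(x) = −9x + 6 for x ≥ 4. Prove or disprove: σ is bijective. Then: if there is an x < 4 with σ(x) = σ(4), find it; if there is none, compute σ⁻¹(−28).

Both pieces are strictly decreasing (slopes −9 and −9), so each is injective on its own interval.
The left piece maps (−∞, 4) onto (−30, ∞); the right piece maps [4, ∞) onto (−∞, −30].
Since −30 = −30, the images partition ℝ: σ is injective and surjective, hence bijective.
Because the two images are disjoint, no x < 4 has σ(x) = σ(4), so we compute σ⁻¹(−28): −28 lies in (−30, ∞), so solve −9x + 6 = −28: x = (−28 − 6)/(−9) = 34/9.

34/9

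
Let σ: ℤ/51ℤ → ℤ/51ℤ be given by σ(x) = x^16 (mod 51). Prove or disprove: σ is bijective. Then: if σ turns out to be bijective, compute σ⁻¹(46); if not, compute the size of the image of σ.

4

σ(1) = 1^16 = 1.
σ(2): Repeated squaring mod 51: 2^1 ≡ 2, 2^2 ≡ 2² = 4, 2^4 ≡ 4² = 16, 2^8 ≡ 16² = 256 ≡ 1, 2^16 ≡ 1² = 1. So 2^16 ≡ 1 (mod 51).
So σ(1) = σ(2) = 1 while 1 ≠ 2, hence σ is not injective, hence not bijective.
Since σ is not bijective, we determine |image(σ)|. Computing x^16 mod 51 for each x (by repeated squaring, reducing mod 51 at every step), the values σ(0), σ(1), …, σ(50) are: 0, 1, 1, 18, 1, 1, 18, 1, 1, 18, 1, 1, 18, 1, 1, 18, 1, 34, 18, 1, 1, 18, 1, 1, 18, 1, 1, 18, 1, 1, 18, 1, 1, 18, 34, 1, 18, 1, 1, 18, 1, 1, 18, 1, 1, 18, 1, 1, 18, 1, 1.
The distinct values are {0, 1, 18, 34}; there are 4 of them.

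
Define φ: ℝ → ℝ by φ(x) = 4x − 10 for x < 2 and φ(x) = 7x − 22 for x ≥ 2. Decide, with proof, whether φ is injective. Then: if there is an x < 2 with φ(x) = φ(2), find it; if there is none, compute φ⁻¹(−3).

Both pieces are strictly increasing (slopes 4 and 7), so each is injective on its own interval.
The left piece maps (−∞, 2) onto (−∞, −2); the right piece maps [2, ∞) onto [−8, ∞).
These images overlap. In particular φ(2) = −8 (right piece), and solving 4x − 10 = −8 on the left piece gives x = 1/2 < 2.
So φ(1/2) = φ(2) with 1/2 ≠ 2, and φ is not injective. This x = 1/2 is the requested value below 2.

1/2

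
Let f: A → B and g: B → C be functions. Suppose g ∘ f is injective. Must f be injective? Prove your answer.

injective

Suppose f(x_1) = f(x_2). Applying g: (g ∘ f)(x_1) = (g ∘ f)(x_2). Since g ∘ f is injective, x_1 = x_2. Hence f is injective.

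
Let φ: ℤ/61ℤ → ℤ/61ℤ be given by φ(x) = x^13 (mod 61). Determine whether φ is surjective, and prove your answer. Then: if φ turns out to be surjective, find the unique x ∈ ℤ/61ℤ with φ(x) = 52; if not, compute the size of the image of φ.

41

Since 61 is prime, the nonzero elements of ℤ/61ℤ form a cyclic group of order 60.
As gcd(13, 60) = 1, raising to the 13th power is a bijection on this group: if s^13 ≡ t^13 then (st^{−1})^13 = 1, and the only element of order dividing gcd(13, 60) = 1 is 1, so s = t.
With φ(0) = 0 this makes φ injective on all of ℤ/61ℤ, hence bijective (finite equal-size domain and codomain). In particular φ is surjective.
Since φ is surjective, we find the preimage of 52. The inverse of x ↦ x^13 on (ℤ/61ℤ)^× is x ↦ x^37, because 13·37 = 481 = 8·60 + 1 ≡ 1 (mod 60) and x^{60} = 1 for x ≠ 0 (Fermat). So φ⁻¹(52) = 52^37 mod 61.
Repeated squaring mod 61: 52^1 ≡ 52, 52^2 ≡ 52² = 2704 ≡ 20, 52^4 ≡ 20² = 400 ≡ 34, 52^8 ≡ 34² = 1156 ≡ 58, 52^16 ≡ 58² = 3364 ≡ 9, 52^32 ≡ 9² = 81 ≡ 20. Since 37 = 32 + 4 + 1, 52^37 ≡ 20·34·52: 20·34 = 680 ≡ 9, then 9·52 = 468 ≡ 41. So 52^37 ≡ 41 (mod 61).
Hence φ⁻¹(52) = 41.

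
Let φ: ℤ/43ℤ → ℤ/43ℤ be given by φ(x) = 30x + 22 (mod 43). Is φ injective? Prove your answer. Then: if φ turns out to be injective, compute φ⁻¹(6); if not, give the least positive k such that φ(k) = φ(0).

31

If φ(u) = φ(v), then 30u ≡ 30v (mod 43). Because gcd(30, 43) = 1, we may cancel 30 to get u ≡ v (mod 43).
Therefore φ is injective.
We now compute 30⁻¹ mod 43 explicitly. Euclid's algorithm: 43 = 1·30 + 13, 30 = 2·13 + 4, 13 = 3·4 + 1; back-substituting gives 1 = 33·30 − 23·43, so 30⁻¹ ≡ 33 (mod 43).
Since φ is injective, we compute φ⁻¹(6): solve 30x + 22 ≡ 6 (mod 43), i.e. 30x ≡ 27 (mod 43).
Multiplying by 30⁻¹ = 33 gives x ≡ 33·27 = 891 = 20·43 + 31 ≡ 31 (mod 43).
Check: φ(31) = 30·31 + 22 = 952 = 22·43 + 6 ≡ 6 (mod 43).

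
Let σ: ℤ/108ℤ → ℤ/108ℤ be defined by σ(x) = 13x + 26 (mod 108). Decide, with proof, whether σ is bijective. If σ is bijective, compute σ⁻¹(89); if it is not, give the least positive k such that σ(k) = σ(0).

By definition, injectivity means: for all u, v in the domain, σ(u) = σ(v) implies u = v.
Suppose σ(u) = σ(v) in ℤ/108ℤ. Then 13u + 26 ≡ 13v + 26 (mod 108), thus 13(u − v) ≡ 0 (mod 108).
Since gcd(13, 108) = 1, 13 is invertible modulo 108, thus u − v ≡ 0 (mod 108), i.e. u = v.
We now compute 13⁻¹ mod 108 explicitly. Euclid's algorithm: 108 = 8·13 + 4, 13 = 3·4 + 1; back-substituting gives 1 = 25·13 − 3·108, so 13⁻¹ ≡ 25 (mod 108).
Then y ↦ 25(y − 26) is a two-sided inverse to σ, so every y ∈ ℤ/108ℤ has a preimage.
Thus σ is bijective.
Since σ is bijective, we find σ⁻¹(89): we need 13x ≡ 89 − 26 ≡ 63 (mod 108). Using 13⁻¹ = 25: x ≡ 25·63 = 1575 = 14·108 + 63, so x = 63.
Check: σ(63) = 13·63 + 26 = 845 = 7·108 + 89 ≡ 89 (mod 108).

63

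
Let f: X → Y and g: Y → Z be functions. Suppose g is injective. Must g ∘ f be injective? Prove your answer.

not injective

No. Take X = {1, 2}, Y = Z = {1, 2}, f(1) = f(2) = 1, and g = identity (injective).
Then (g ∘ f)(1) = (g ∘ f)(2) = 1 with 1 ≠ 2, so g ∘ f is not injective.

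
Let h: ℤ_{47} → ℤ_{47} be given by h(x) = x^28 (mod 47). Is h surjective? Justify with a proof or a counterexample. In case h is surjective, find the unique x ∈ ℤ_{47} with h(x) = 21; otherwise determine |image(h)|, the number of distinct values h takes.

h(23): Repeated squaring mod 47: 23^1 ≡ 23, 23^2 ≡ 23² = 529 ≡ 12, 23^4 ≡ 12² = 144 ≡ 3, 23^8 ≡ 3² = 9, 23^16 ≡ 9² = 81 ≡ 34. Since 28 = 16 + 8 + 4, 23^28 ≡ 34·9·3: 34·9 = 306 ≡ 24, then 24·3 = 72 ≡ 25. So 23^28 ≡ 25 (mod 47).
h(24): Repeated squaring mod 47: 24^1 ≡ 24, 24^2 ≡ 24² = 576 ≡ 12, 24^4 ≡ 12² = 144 ≡ 3, 24^8 ≡ 3² = 9, 24^16 ≡ 9² = 81 ≡ 34. Since 28 = 16 + 8 + 4, 24^28 ≡ 34·9·3: 34·9 = 306 ≡ 24, then 24·3 = 72 ≡ 25. So 24^28 ≡ 25 (mod 47).
So h(23) = h(24) = 25 while 23 ≠ 24, thus h is not injective.
A non-injective map from the 47-element set ℤ_{47} to itself takes at most 46 distinct values, so it cannot be surjective. Hence h is not surjective.
Since h is not surjective, we determine |image(h)|. Computing x^28 mod 47 for each x (by repeated squaring, reducing mod 47 at every step), the values h(0), h(1), …, h(46) are: 0, 1, 32, 8, 37, 24, 21, 28, 9, 17, 16, 18, 14, 7, 3, 4, 6, 34, 27, 2, 42, 36, 12, 25, 25, 12, 36, 42, 2, 27, 34, 6, 4, 3, 7, 14, 18, 16, 17, 9, 28, 21, 24, 37, 8, 32, 1.
The distinct values are {0, 1, 2, 3, 4, 6, 7, 8, 9, 12, 14, 16, 17, 18, 21, 24, 25, 27, 28, 32, 34, 36, 37, 42}; there are 24 of them.

24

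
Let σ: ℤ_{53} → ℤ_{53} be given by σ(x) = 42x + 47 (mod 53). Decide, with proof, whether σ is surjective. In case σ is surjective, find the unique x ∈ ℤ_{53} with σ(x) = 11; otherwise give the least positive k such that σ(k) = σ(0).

37

Since gcd(42, 53) = 1, 42 is invertible modulo 53. Euclid's algorithm: 53 = 1·42 + 11, 42 = 3·11 + 9, 11 = 1·9 + 2, 9 = 4·2 + 1; back-substituting gives 1 = 24·42 − 19·53, so 42⁻¹ ≡ 24 (mod 53).
Then y ↦ 24(y − 47) is a two-sided inverse to σ, so every y ∈ ℤ_{53} has a preimage.
Therefore σ is surjective.
Since σ is surjective, we find σ⁻¹(11): we need 42x ≡ 11 − 47 ≡ 17 (mod 53). Using 42⁻¹ = 24: x ≡ 24·17 = 408 = 7·53 + 37, so x = 37.
Check: σ(37) = 42·37 + 47 = 1601 = 30·53 + 11 ≡ 11 (mod 53).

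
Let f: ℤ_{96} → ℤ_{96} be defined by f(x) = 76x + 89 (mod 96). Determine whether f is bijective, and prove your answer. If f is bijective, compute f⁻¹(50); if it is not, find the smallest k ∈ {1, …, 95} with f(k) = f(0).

We have gcd(76, 96) = 4 > 1. Taking a = 0 and b = 24: f(0) = 89 and f(24) = 76·24 + 89 = 1913 ≡ 89 (mod 96).
So f(0) = f(24) while 0 ≠ 24, thus f is not injective, hence not bijective.
Since f is not bijective, we find the least positive k with f(k) = f(0): this means 76k ≡ 0 (mod 96), i.e. 96 ∣ 76k. Since gcd(76, 96) = 4, dividing through by 4 this holds exactly when 24 ∣ 19k, and as gcd(19, 24) = 1, exactly when 24 ∣ k.
The smallest positive such k is 24.

24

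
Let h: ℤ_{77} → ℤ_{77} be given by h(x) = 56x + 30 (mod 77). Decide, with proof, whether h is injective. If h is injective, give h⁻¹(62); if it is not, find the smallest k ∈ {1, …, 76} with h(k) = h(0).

Recall that injectivity means: for all s, t in the domain, h(s) = h(t) implies s = t.
We have gcd(56, 77) = 7 > 1. Taking s = 0 and t = 11: h(0) = 30 and h(11) = 56·11 + 30 = 646 ≡ 30 (mod 77).
So h(0) = h(11) while 0 ≠ 11, hence h is not injective.
Since h is not injective, we find the least positive k with h(k) = h(0): this means 56k ≡ 0 (mod 77), i.e. 77 ∣ 56k. Since gcd(56, 77) = 7, dividing through by 7 this holds exactly when 11 ∣ 8k, and as gcd(8, 11) = 1, exactly when 11 ∣ k.
The smallest positive such k is 11.

11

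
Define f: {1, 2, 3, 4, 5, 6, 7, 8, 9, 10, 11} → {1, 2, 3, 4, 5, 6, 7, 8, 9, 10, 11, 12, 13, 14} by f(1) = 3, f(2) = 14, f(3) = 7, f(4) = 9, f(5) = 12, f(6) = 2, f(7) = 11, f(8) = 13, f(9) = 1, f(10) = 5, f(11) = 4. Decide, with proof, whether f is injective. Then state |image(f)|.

11

The values f(1), …, f(11) are 3, 14, 7, 9, 12, 2, 11, 13, 1, 5, 4 — all distinct.
So f(x_1) = f(x_2) only when x_1 = x_2, and f is injective.
The image of f is {1, 2, 3, 4, 5, 7, 9, 11, 12, 13, 14}, which has 11 elements.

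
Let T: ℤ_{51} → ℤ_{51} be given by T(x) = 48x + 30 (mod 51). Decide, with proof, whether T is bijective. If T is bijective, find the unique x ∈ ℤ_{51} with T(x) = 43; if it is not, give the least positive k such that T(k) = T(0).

17

We have gcd(48, 51) = 3 > 1. Taking a = 0 and b = 17: T(0) = 30 and T(17) = 48·17 + 30 = 846 ≡ 30 (mod 51).
So T(0) = T(17) while 0 ≠ 17, so T is not injective, hence not bijective.
Since T is not bijective, we find the least positive k with T(k) = T(0): this means 48k ≡ 0 (mod 51), i.e. 51 ∣ 48k. Since gcd(48, 51) = 3, dividing through by 3 this holds exactly when 17 ∣ 16k, and as gcd(16, 17) = 1, exactly when 17 ∣ k.
The smallest positive such k is 17.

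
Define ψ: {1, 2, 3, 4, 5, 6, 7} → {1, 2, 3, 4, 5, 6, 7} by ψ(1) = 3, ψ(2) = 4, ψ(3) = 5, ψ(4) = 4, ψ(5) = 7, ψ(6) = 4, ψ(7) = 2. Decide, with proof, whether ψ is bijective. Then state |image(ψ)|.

ψ(2) = 4 = ψ(4) with 2 ≠ 4, so ψ is not injective, hence not bijective.
The image of ψ is {2, 3, 4, 5, 7}, which has 5 elements.

5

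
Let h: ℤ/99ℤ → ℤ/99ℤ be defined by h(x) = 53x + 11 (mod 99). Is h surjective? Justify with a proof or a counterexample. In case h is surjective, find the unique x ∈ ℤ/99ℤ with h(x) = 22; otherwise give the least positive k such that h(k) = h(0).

88

Recall: surjectivity means every element of the codomain has a preimage under h.
Since gcd(53, 99) = 1, 53 is invertible modulo 99. Euclid's algorithm: 99 = 1·53 + 46, 53 = 1·46 + 7, 46 = 6·7 + 4, 7 = 1·4 + 3, 4 = 1·3 + 1; back-substituting gives 1 = 71·53 − 38·99, so 53⁻¹ ≡ 71 (mod 99).
Then y ↦ 71(y − 11) is a two-sided inverse to h, so every y ∈ ℤ/99ℤ has a preimage.
Hence h is surjective.
Since h is surjective, we compute h⁻¹(22): solve 53x + 11 ≡ 22 (mod 99), i.e. 53x ≡ 11 (mod 99).
Multiplying by 53⁻¹ = 71 gives x ≡ 71·11 = 781 = 7·99 + 88 ≡ 88 (mod 99).
Check: h(88) = 53·88 + 11 = 4675 = 47·99 + 22 ≡ 22 (mod 99).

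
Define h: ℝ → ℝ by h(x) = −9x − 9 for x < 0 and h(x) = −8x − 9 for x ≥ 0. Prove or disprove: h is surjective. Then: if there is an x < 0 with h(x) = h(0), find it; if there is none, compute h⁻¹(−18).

Both pieces are strictly decreasing (slopes −9 and −8), so each is injective on its own interval.
The left piece maps (−∞, 0) onto (−9, ∞); the right piece maps [0, ∞) onto (−∞, −9].
These images together cover ℝ, so h is surjective.
Because the two images are disjoint, no x < 0 has h(x) = h(0), so we compute h⁻¹(−18): −18 lies in (−∞, −9], so solve −8x − 9 = −18: x = (−18 + 9)/(−8) = 9/8.

9/8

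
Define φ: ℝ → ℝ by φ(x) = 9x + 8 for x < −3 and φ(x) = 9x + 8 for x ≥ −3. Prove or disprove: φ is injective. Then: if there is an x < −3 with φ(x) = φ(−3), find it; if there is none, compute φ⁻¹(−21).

Both pieces are strictly increasing (slopes 9 and 9), so each is injective on its own interval.
The left piece maps (−∞, −3) onto (−∞, −19); the right piece maps [−3, ∞) onto [−19, ∞).
These images are disjoint, so no value is attained by both pieces. Hence φ is injective.
Because the two images are disjoint, no x < −3 has φ(x) = φ(−3), so we compute φ⁻¹(−21): −21 lies in (−∞, −19), so solve 9x + 8 = −21: x = (−21 − 8)/9 = −29/9.

-29/9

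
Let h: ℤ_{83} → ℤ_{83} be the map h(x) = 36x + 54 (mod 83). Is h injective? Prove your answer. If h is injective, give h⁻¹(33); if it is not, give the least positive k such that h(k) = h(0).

By definition, h is injective when h(s) = h(t) forces s = t.
Suppose h(s) = h(t) in ℤ_{83}. Then 36s + 54 ≡ 36t + 54 (mod 83), so 36(s − t) ≡ 0 (mod 83).
Since gcd(36, 83) = 1, 36 is invertible modulo 83, hence s − t ≡ 0 (mod 83), i.e. s = t.
Therefore h is injective.
We now compute 36⁻¹ mod 83 explicitly. Euclid's algorithm: 83 = 2·36 + 11, 36 = 3·11 + 3, 11 = 3·3 + 2, 3 = 1·2 + 1; back-substituting gives 1 = 30·36 − 13·83, so 36⁻¹ ≡ 30 (mod 83).
Since h is injective, we compute h⁻¹(33): solve 36x + 54 ≡ 33 (mod 83), i.e. 36x ≡ 62 (mod 83).
Multiplying by 36⁻¹ = 30 gives x ≡ 30·62 = 1860 = 22·83 + 34 ≡ 34 (mod 83).
Check: h(34) = 36·34 + 54 = 1278 = 15·83 + 33 ≡ 33 (mod 83).

34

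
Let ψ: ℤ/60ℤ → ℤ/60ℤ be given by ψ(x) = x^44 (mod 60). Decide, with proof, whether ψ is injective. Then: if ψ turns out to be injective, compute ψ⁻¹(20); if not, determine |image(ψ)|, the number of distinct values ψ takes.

ψ(2): Repeated squaring mod 60: 2^1 ≡ 2, 2^2 ≡ 2² = 4, 2^4 ≡ 4² = 16, 2^8 ≡ 16² = 256 ≡ 16, 2^16 ≡ 16² = 256 ≡ 16, 2^32 ≡ 16² = 256 ≡ 16. Since 44 = 32 + 8 + 4, 2^44 ≡ 16·16·16: 16·16 = 256 ≡ 16, then 16·16 = 256 ≡ 16. So 2^44 ≡ 16 (mod 60).
ψ(4): Repeated squaring mod 60: 4^1 ≡ 4, 4^2 ≡ 4² = 16, 4^4 ≡ 16² = 256 ≡ 16, 4^8 ≡ 16² = 256 ≡ 16, 4^16 ≡ 16² = 256 ≡ 16, 4^32 ≡ 16² = 256 ≡ 16. Since 44 = 32 + 8 + 4, 4^44 ≡ 16·16·16: 16·16 = 256 ≡ 16, then 16·16 = 256 ≡ 16. So 4^44 ≡ 16 (mod 60).
So ψ(2) = ψ(4) = 16 while 2 ≠ 4, hence ψ is not injective.
Since ψ is not injective, we determine |image(ψ)|. Computing x^44 mod 60 for each x (by repeated squaring, reducing mod 60 at every step), the values ψ(0), ψ(1), …, ψ(59) are: 0, 1, 16, 21, 16, 25, 36, 1, 16, 21, 40, 1, 36, 1, 16, 45, 16, 1, 36, 1, 40, 21, 16, 1, 36, 25, 16, 21, 16, 1, 0, 1, 16, 21, 16, 25, 36, 1, 16, 21, 40, 1, 36, 1, 16, 45, 16, 1, 36, 1, 40, 21, 16, 1, 36, 25, 16, 21, 16, 1.
The distinct values are {0, 1, 16, 21, 25, 36, 40, 45}; there are 8 of them.

8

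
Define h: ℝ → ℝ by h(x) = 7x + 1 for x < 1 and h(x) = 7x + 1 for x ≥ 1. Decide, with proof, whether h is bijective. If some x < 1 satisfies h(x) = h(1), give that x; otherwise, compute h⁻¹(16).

Both pieces are strictly increasing (slopes 7 and 7), so each is injective on its own interval.
The left piece maps (−∞, 1) onto (−∞, 8); the right piece maps [1, ∞) onto [8, ∞).
Since 8 = 8, the images partition ℝ: h is injective and surjective, hence bijective.
Because the two images are disjoint, no x < 1 has h(x) = h(1), so we compute h⁻¹(16): 16 lies in [8, ∞), so solve 7x + 1 = 16: x = (16 − 1)/7 = 15/7.

15/7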